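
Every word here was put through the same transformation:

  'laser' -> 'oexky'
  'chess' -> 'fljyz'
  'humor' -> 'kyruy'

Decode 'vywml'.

In laser: l→o is +3, a→e is +4, s→x is +5, e→k is +6 — the shift increases by 1 each position. Each letter shifts forward by (position + 3), i.e. 3, 4, 5, … — the shift grows by one for each successive letter.
Decoding vywml: v−3=s, y−4=u, w−5=r, m−6=g, l−7=e.

surge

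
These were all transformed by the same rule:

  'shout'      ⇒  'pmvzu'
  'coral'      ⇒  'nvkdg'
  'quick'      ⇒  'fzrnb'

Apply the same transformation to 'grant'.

Treating letters as 0–25, the rule is x ↦ 5x + 3 (mod 26).
For grant: g(6)→5·6+3≡7=h; r(17)→5·17+3≡10=k; a(0)→5·0+3≡3=d; n(13)→5·13+3≡16=q; t(19)→5·19+3≡20=u (all mod 26).

hkdqu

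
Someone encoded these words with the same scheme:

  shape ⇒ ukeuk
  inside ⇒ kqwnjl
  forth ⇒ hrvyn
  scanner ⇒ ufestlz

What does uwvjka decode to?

street

Each letter shifts forward by (position + 2), i.e. 2, 3, 4, … — the shift grows by one for each successive letter.
Reversing it on uwvjka: u−2=s, w−3=t, v−4=r, j−5=e, k−6=e, a−7=t.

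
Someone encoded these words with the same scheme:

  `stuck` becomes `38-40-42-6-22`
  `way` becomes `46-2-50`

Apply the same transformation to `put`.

32-42-40

s(#19)→38 and t(#20)→40: differences scale by 2, so n = 2·pos + 0. The formula is n = 2×(alphabet index, a=1).
For put: p=16→32, u=21→42, t=20→40.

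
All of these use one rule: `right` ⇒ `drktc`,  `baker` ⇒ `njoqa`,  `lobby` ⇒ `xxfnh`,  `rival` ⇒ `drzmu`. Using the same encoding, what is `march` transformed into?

yjvoq

Shifts by position in right: pos 0: r→d (+12), pos 1: i→r (+9), pos 2: g→k (+4), pos 3: h→t (+12), pos 4: t→c (+9) — repeating every 3. A repeating key of period 3 is used — shifts +12, +9, +4 over and over.
For march: m+12=y, a+9=j, r+4=v, c+12=o, h+9=q.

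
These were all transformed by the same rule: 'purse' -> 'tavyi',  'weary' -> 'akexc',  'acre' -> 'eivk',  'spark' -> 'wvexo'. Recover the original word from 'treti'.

plane

Shifts by position in purse: pos 0: p→t (+4), pos 1: u→a (+6), pos 2: r→v (+4), pos 3: s→y (+6) — repeating every 2. A repeating key of period 2 is used — shifts +4, +6 over and over.
Undoing it on treti: t−4=p, r−6=l, e−4=a, t−6=n, i−4=e.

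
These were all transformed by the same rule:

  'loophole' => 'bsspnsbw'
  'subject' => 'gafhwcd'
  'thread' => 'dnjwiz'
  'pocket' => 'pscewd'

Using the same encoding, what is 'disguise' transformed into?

zkgqakgw

l(11)→b(1) and o(14)→s(18) fit y≡23x+8 (mod 26); the inverse of 23 mod 26 is 17. Each letter's alphabet position (a=0..z=25) is mapped through 23·x+8 mod 26 — an affine cipher.
On disguise: d(3)→23·3+8≡25=z; i(8)→23·8+8≡10=k; s(18)→23·18+8≡6=g; g(6)→23·6+8≡16=q; u(20)→23·20+8≡0=a; i(8)→23·8+8≡10=k; s(18)→23·18+8≡6=g; e(4)→23·4+8≡22=w (all mod 26).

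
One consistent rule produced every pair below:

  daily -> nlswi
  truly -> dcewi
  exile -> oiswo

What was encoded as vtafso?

liquid

The shifts repeat in a cycle of length 2: positions 0,1,… shift by +10, +11, then the pattern repeats.
Reversing it on vtafso: v−10=l, t−11=i, a−10=q, f−11=u, s−10=i, o−11=d.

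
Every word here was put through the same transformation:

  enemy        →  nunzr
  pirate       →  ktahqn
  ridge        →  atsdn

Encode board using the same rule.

e(4)→n(13) and n(13)→u(20) fit y≡21x+7 (mod 26); the inverse of 21 mod 26 is 5. This is an affine cipher: with a=0,…,z=25, each position x becomes (21x+7) mod 26.
For board: b(1)→21·1+7≡2=c; o(14)→21·14+7≡15=p; a(0)→21·0+7≡7=h; r(17)→21·17+7≡0=a; d(3)→21·3+7≡18=s (all mod 26).

cphas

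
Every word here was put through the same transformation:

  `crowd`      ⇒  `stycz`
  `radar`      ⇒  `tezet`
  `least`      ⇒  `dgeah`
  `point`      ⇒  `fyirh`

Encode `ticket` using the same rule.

Treating letters as 0–25, the rule is x ↦ 7x + 4 (mod 26).
Applying it to ticket: t(19)→7·19+4≡7=h; i(8)→7·8+4≡8=i; c(2)→7·2+4≡18=s; k(10)→7·10+4≡22=w; e(4)→7·4+4≡6=g; t(19)→7·19+4≡7=h (all mod 26).

hiswgh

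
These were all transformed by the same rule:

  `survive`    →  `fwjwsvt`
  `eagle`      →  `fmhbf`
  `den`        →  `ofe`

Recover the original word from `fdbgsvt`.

surface

The output letters match the input read backwards, each shifted +1: survive reversed is evivrus. The word is reversed, then every letter is shifted forward by 1.
Undoing it on fdbgsvt: shift back: f−1=e, d−1=c, b−1=a, g−1=f, s−1=r, v−1=u, t−1=s → ecafrus; then reverse → surface.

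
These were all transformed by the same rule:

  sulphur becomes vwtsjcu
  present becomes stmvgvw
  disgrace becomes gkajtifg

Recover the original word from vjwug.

The shifts repeat in a cycle of length 3: positions 0,1,… shift by +3, +2, +8, then the pattern repeats.
Undoing it on vjwug: v−3=s, j−2=h, w−8=o, u−3=r, g−2=e.

shore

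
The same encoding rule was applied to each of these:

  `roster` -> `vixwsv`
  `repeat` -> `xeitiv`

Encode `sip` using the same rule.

tmw

Read the word backwards and shift each letter +4.
For sip: reverse → pis; then shift: p+4=t, i+4=m, s+4=w.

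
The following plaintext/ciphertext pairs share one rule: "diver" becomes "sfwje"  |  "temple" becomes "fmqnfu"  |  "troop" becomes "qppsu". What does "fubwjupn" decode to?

Read the word backwards and shift each letter +1.
Undoing it on fubwjupn: shift back: f−1=e, u−1=t, b−1=a, w−1=v, j−1=i, u−1=t, p−1=o, n−1=m → etavitom; then reverse → motivate.

motivate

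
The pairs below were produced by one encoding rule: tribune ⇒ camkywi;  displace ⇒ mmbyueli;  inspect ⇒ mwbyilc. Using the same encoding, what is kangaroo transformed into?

tewpeass

The shift depends on letter class: consonant t→c is +9, but vowel i→m is +4. Vowels shift forward by 4 and consonants shift forward by 9.
On kangaroo: k(cons)+9=t, a(vowel)+4=e, n(cons)+9=w, g(cons)+9=p, a(vowel)+4=e, r(cons)+9=a, o(vowel)+4=s, o(vowel)+4=s.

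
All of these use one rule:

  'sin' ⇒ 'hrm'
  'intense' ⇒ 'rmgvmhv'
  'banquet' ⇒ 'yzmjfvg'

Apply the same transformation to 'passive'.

Letters are reflected about the middle of the alphabet (position → 25−position): Atbash.
For passive: p↔k, a↔z, s↔h, s↔h, i↔r, v↔e, e↔v.

kzhhrev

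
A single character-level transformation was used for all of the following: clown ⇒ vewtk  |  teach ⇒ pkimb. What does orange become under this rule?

movizw

The output letters match the input read backwards, each shifted +8: clown reversed is nwolc. The word is reversed, then every letter is shifted forward by 8.
On orange: reverse → egnaro; then shift: e+8=m, g+8=o, n+8=v, a+8=i, r+8=z, o+8=w.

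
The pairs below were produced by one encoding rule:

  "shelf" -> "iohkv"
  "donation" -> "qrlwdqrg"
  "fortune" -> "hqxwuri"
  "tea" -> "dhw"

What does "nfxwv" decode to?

stuck

The output letters match the input read backwards, each shifted +3: shelf reversed is flehs. Two steps: reverse the string, then apply a Caesar shift of +3.
Reversing it on nfxwv: shift back: n−3=k, f−3=c, x−3=u, w−3=t, v−3=s → kcuts; then reverse → stuck.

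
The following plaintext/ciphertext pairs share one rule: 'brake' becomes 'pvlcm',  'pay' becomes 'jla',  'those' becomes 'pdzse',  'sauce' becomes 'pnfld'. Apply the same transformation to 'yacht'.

esnlj

The word is reversed, then every letter is shifted forward by 11.
Applying it to yacht: reverse → thcay; then shift: t+11=e, h+11=s, c+11=n, a+11=l, y+11=j.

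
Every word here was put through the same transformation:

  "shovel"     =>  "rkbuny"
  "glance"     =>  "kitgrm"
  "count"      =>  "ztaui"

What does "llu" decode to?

off

The output letters match the input read backwards, each shifted +6: shovel reversed is levohs. Two steps: reverse the string, then apply a Caesar shift of +6.
Undoing it on llu: shift back: l−6=f, l−6=f, u−6=o → ffo; then reverse → off.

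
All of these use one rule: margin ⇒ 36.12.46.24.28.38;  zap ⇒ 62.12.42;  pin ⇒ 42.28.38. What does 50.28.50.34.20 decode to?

title

m(#13)→36 and a(#1)→12: differences scale by 2, so n = 2·pos + 10. Each letter becomes 2×(its alphabet position, a=1..z=26) + 10.
Reversing it on 50.28.50.34.20: 50→(50−10)÷2=20=t, 28→(28−10)÷2=9=i, 50→(50−10)÷2=20=t, 34→(34−10)÷2=12=l, 20→(20−10)÷2=5=e.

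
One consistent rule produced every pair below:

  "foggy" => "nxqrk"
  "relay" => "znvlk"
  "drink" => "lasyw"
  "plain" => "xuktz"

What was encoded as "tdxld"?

In foggy: f→n is +8, o→x is +9, g→q is +10, g→r is +11 — the shift increases by 1 each position. Letter i (0-indexed) is shifted by i+8, so successive shifts are 8, 9, 10, ….
Undoing it on tdxld: t−8=l, d−9=u, x−10=n, l−11=a, d−12=r.

lunar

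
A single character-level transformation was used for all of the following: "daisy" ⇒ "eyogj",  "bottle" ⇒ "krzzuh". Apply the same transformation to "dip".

voj

The output letters match the input read backwards, each shifted +6: daisy reversed is ysiad. Read the word backwards and shift each letter +6.
On dip: reverse → pid; then shift: p+6=v, i+6=o, d+6=j.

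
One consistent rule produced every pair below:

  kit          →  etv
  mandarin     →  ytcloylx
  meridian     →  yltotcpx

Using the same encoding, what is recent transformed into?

eypnpc

Two steps: reverse the string, then apply a Caesar shift of +11.
On recent: reverse → tnecer; then shift: t+11=e, n+11=y, e+11=p, c+11=n, e+11=p, r+11=c.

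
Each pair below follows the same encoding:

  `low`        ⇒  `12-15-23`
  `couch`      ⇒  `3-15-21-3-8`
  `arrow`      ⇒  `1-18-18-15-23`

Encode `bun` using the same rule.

2-21-14

l is letter #12 and maps to 12: an offset of 0. Letters become their 1-indexed alphabet positions: a=1 … z=26.
On bun: b=2→2, u=21→21, n=14→14.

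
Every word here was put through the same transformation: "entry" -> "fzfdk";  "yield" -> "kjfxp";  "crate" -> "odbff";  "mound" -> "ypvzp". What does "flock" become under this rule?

rxpow

The shift depends on letter class: consonant n→z is +12, but vowel e→f is +1. Vowels shift forward by 1 and consonants shift forward by 12.
On flock: f(cons)+12=r, l(cons)+12=x, o(vowel)+1=p, c(cons)+12=o, k(cons)+12=w.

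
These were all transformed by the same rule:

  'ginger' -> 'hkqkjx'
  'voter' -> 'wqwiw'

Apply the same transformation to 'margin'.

Each letter shifts forward by (position + 1), i.e. 1, 2, 3, … — the shift grows by one for each successive letter.
On margin: m+1=n, a+2=c, r+3=u, g+4=k, i+5=n, n+6=t.

ncuknt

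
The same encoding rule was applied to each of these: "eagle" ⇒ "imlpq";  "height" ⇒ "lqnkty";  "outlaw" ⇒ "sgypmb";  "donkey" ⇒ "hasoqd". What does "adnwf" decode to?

wrist

Shifts by position in eagle: pos 0: e→i (+4), pos 1: a→m (+12), pos 2: g→l (+5), pos 3: l→p (+4), pos 4: e→q (+12) — repeating every 3. A repeating key of period 3 is used — shifts +4, +12, +5 over and over.
Reversing it on adnwf: a−4=w, d−12=r, n−5=i, w−4=s, f−12=t.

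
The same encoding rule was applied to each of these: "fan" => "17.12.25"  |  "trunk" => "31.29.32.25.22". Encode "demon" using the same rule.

15.16.24.26.25

f is letter #6 and maps to 17: an offset of 11. The number is (letter's place in the alphabet, a=1) + 11.
On demon: d=4→15, e=5→16, m=13→24, o=15→26, n=14→25.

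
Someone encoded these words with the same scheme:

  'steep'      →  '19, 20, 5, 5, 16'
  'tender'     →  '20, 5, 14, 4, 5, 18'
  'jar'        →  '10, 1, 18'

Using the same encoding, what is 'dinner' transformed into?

4, 9, 14, 14, 5, 18

s is letter #19 and maps to 19: an offset of 0. Each letter is replaced by its alphabet position (a=1, b=2, …, z=26).
For dinner: d=4→4, i=9→9, n=14→14, n=14→14, e=5→5, r=18→18.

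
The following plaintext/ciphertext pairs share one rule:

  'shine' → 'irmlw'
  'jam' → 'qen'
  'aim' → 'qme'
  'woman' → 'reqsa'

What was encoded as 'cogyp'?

lucky

Two steps: reverse the string, then apply a Caesar shift of +4.
Decoding cogyp: shift back: c−4=y, o−4=k, g−4=c, y−4=u, p−4=l → ykcul; then reverse → lucky.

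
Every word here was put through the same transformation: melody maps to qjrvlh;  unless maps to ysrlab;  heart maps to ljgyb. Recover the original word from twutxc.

In melody: m→q is +4, e→j is +5, l→r is +6, o→v is +7 — the shift increases by 1 each position. Letter i (0-indexed) is shifted by i+4, so successive shifts are 4, 5, 6, ….
Decoding twutxc: t−4=p, w−5=r, u−6=o, t−7=m, x−8=p, c−9=t.

prompt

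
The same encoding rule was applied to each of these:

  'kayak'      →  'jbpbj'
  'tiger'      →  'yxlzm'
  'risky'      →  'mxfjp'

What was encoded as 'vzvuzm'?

member

k(10)→j(9) and a(0)→b(1) fit y≡19x+1 (mod 26); the inverse of 19 mod 26 is 11. This is an affine cipher: with a=0,…,z=25, each position x becomes (19x+1) mod 26.
Undoing it on vzvuzm: v(21)→11·(21−1)≡12=m; z(25)→11·(25−1)≡4=e; v(21)→11·(21−1)≡12=m; u(20)→11·(20−1)≡1=b; z(25)→11·(25−1)≡4=e; m(12)→11·(12−1)≡17=r (all mod 26).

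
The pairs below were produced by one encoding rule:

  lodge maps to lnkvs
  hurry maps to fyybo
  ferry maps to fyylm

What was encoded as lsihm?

The output letters match the input read backwards, each shifted +7: lodge reversed is egdol. Read the word backwards and shift each letter +7.
Reversing it on lsihm: shift back: l−7=e, s−7=l, i−7=b, h−7=a, m−7=f → elbaf; then reverse → fable.

fable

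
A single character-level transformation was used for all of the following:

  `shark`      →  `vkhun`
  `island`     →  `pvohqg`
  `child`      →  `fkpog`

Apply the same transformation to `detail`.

The shift depends on letter class: consonant s→v is +3, but vowel a→h is +7. Two shifts are in play — +7 for a/e/i/o/u, +3 for every other letter.
For detail: d(cons)+3=g, e(vowel)+7=l, t(cons)+3=w, a(vowel)+7=h, i(vowel)+7=p, l(cons)+3=o.

glwhpo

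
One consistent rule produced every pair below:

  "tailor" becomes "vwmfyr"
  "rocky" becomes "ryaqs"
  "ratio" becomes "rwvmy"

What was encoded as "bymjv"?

t(19)→v(21) and a(0)→w(22) fit y≡15x+22 (mod 26); the inverse of 15 mod 26 is 7. Treating letters as 0–25, the rule is x ↦ 15x + 22 (mod 26).
Undoing it on bymjv: b(1)→7·(1−22)≡9=j; y(24)→7·(24−22)≡14=o; m(12)→7·(12−22)≡8=i; j(9)→7·(9−22)≡13=n; v(21)→7·(21−22)≡19=t (all mod 26).

joint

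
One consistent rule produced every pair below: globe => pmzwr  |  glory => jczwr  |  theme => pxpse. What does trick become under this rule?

vntce

The output letters match the input read backwards, each shifted +11: globe reversed is ebolg. The word is reversed, then every letter is shifted forward by 11.
For trick: reverse → kcirt; then shift: k+11=v, c+11=n, i+11=t, r+11=c, t+11=e.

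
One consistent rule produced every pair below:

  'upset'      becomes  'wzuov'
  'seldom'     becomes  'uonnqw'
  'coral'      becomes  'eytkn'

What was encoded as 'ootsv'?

Shifts by position in upset: pos 0: u→w (+2), pos 1: p→z (+10), pos 2: s→u (+2), pos 3: e→o (+10) — repeating every 2. It's a Vigenère-style cipher with numeric key [2,10]: position i shifts by key[i mod 2].
Decoding ootsv: o−2=m, o−10=e, t−2=r, s−10=i, v−2=t.

merit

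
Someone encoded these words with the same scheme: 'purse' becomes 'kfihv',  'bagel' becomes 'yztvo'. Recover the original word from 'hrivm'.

siren

This is the alphabet-reversal cipher (Atbash): a becomes z, b becomes y, etc.
Decoding hrivm: h↔s, r↔i, i↔r, v↔e, m↔n.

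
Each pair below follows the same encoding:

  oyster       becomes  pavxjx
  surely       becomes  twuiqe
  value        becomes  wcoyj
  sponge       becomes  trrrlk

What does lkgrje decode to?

kidney

Each letter shifts forward by (position + 1), i.e. 1, 2, 3, … — the shift grows by one for each successive letter.
Decoding lkgrje: l−1=k, k−2=i, g−3=d, r−4=n, j−5=e, e−6=y.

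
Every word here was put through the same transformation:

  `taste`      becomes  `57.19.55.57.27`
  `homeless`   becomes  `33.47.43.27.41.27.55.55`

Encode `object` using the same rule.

t(#20)→57 and a(#1)→19: differences scale by 2, so n = 2·pos + 17. The formula is n = 2×(alphabet index, a=1) + 17.
Applying it to object: o=15→47, b=2→21, j=10→37, e=5→27, c=3→23, t=20→57.

47.21.37.27.23.57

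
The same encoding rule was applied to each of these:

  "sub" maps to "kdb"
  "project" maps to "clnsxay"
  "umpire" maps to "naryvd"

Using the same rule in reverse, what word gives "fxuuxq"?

The output letters match the input read backwards, each shifted +9: sub reversed is bus. Two steps: reverse the string, then apply a Caesar shift of +9.
Reversing it on fxuuxq: shift back: f−9=w, x−9=o, u−9=l, u−9=l, x−9=o, q−9=h → wolloh; then reverse → hollow.

hollow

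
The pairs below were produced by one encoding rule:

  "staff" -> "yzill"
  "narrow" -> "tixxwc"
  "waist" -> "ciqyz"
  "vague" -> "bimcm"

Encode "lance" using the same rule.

ritim

The shift depends on letter class: consonant s→y is +6, but vowel a→i is +8. Vowels shift forward by 8 and consonants shift forward by 6.
Applying it to lance: l(cons)+6=r, a(vowel)+8=i, n(cons)+6=t, c(cons)+6=i, e(vowel)+8=m.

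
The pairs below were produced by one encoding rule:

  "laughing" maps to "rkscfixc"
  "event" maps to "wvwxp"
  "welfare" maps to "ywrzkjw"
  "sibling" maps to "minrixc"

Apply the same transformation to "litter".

l(11)→r(17) and a(0)→k(10) fit y≡3x+10 (mod 26); the inverse of 3 mod 26 is 9. Each letter's alphabet position (a=0..z=25) is mapped through 3·x+10 mod 26 — an affine cipher.
For litter: l(11)→3·11+10≡17=r; i(8)→3·8+10≡8=i; t(19)→3·19+10≡15=p; t(19)→3·19+10≡15=p; e(4)→3·4+10≡22=w; r(17)→3·17+10≡9=j (all mod 26).

rippwj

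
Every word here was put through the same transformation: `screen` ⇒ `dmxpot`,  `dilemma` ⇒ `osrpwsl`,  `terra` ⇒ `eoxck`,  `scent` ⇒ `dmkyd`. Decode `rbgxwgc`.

grammar

Shifts by position in screen: pos 0: s→d (+11), pos 1: c→m (+10), pos 2: r→x (+6), pos 3: e→p (+11), pos 4: e→o (+10), pos 5: n→t (+6) — repeating every 3. The shifts repeat in a cycle of length 3: positions 0,1,… shift by +11, +10, +6, then the pattern repeats.
Decoding rbgxwgc: r−11=g, b−10=r, g−6=a, x−11=m, w−10=m, g−6=a, c−11=r.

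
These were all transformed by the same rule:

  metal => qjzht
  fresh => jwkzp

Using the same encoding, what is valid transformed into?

In metal: m→q is +4, e→j is +5, t→z is +6, a→h is +7 — the shift increases by 1 each position. Each letter shifts forward by (position + 4), i.e. 4, 5, 6, … — the shift grows by one for each successive letter.
On valid: v+4=z, a+5=f, l+6=r, i+7=p, d+8=l.

zfrpl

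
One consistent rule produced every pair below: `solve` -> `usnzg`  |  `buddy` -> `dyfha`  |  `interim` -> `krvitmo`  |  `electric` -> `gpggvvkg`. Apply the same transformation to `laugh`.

Shifts by position in solve: pos 0: s→u (+2), pos 1: o→s (+4), pos 2: l→n (+2), pos 3: v→z (+4) — repeating every 2. A repeating key of period 2 is used — shifts +2, +4 over and over.
For laugh: l+2=n, a+4=e, u+2=w, g+4=k, h+2=j.

newkj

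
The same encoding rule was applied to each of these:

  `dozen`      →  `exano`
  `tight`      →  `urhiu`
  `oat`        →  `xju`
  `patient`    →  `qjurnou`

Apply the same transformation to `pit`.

The shift depends on letter class: consonant d→e is +1, but vowel o→x is +9. The rule splits by letter class: vowels +9, consonants +1.
Applying it to pit: p(cons)+1=q, i(vowel)+9=r, t(cons)+1=u.

qru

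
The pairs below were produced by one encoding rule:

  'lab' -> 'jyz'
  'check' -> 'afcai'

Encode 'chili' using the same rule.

afgjg

Compare letters: l→j is +24, a→y is +24, b→z is +24 — a constant shift. This is a Caesar cipher with shift 24.
On chili: c+24=a, h+24=f, i+24=g, l+24=j, i+24=g.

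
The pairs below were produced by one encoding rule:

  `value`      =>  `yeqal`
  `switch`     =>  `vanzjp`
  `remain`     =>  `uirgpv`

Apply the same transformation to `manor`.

pesuy

In value: v→y is +3, a→e is +4, l→q is +5, u→a is +6 — the shift increases by 1 each position. The shift increases by 1 at each position, starting from +3: 3, 4, 5, ….
Applying it to manor: m+3=p, a+4=e, n+5=s, o+6=u, r+7=y.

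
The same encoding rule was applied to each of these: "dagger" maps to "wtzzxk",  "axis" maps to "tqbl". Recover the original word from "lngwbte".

sundial

Compare letters: d→w is +19, a→t is +19, g→z is +19 — a constant shift. Each letter is shifted forward by 19 in the alphabet (a Caesar shift of +19).
Undoing it on lngwbte: l−19=s, n−19=u, g−19=n, w−19=d, b−19=i, t−19=a, e−19=l.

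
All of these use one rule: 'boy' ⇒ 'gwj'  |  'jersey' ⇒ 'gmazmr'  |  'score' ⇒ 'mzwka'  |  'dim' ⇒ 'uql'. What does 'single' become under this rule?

mtovqa

The output letters match the input read backwards, each shifted +8: boy reversed is yob. The word is reversed, then every letter is shifted forward by 8.
On single: reverse → elgnis; then shift: e+8=m, l+8=t, g+8=o, n+8=v, i+8=q, s+8=a.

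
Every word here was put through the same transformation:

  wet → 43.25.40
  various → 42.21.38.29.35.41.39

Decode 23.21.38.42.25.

carve

w is letter #23 and maps to 43: an offset of 20. The number is (letter's place in the alphabet, a=1) + 20.
Undoing it on 23.21.38.42.25: 23→(23−20)÷1=3=c, 21→(21−20)÷1=1=a, 38→(38−20)÷1=18=r, 42→(42−20)÷1=22=v, 25→(25−20)÷1=5=e.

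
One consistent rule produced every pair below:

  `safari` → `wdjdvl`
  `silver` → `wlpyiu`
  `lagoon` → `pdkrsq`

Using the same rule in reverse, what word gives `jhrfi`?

Shifts by position in safari: pos 0: s→w (+4), pos 1: a→d (+3), pos 2: f→j (+4), pos 3: a→d (+3) — repeating every 2. A repeating key of period 2 is used — shifts +4, +3 over and over.
Reversing it on jhrfi: j−4=f, h−3=e, r−4=n, f−3=c, i−4=e.

fence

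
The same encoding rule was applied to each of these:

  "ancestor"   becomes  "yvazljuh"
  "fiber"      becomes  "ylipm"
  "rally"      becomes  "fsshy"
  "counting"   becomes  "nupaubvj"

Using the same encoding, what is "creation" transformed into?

The output letters match the input read backwards, each shifted +7: ancestor reversed is rotsecna. The word is reversed, then every letter is shifted forward by 7.
For creation: reverse → noitaerc; then shift: n+7=u, o+7=v, i+7=p, t+7=a, a+7=h, e+7=l, r+7=y, c+7=j.

uvpahlyj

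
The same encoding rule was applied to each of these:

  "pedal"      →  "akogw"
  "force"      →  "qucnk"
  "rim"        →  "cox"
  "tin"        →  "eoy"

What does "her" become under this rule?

The shift depends on letter class: consonant p→a is +11, but vowel e→k is +6. The rule splits by letter class: vowels +6, consonants +11.
For her: h(cons)+11=s, e(vowel)+6=k, r(cons)+11=c.

skc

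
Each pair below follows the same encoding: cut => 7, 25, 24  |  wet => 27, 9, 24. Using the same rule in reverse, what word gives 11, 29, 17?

gym

c is letter #3 and maps to 7: an offset of 4. The number is (letter's place in the alphabet, a=1) + 4.
Reversing it on 11, 29, 17: 11→(11−4)÷1=7=g, 29→(29−4)÷1=25=y, 17→(17−4)÷1=13=m.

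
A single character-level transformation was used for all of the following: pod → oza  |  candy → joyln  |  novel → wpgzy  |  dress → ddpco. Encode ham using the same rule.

xls

The output letters match the input read backwards, each shifted +11: pod reversed is dop. Read the word backwards and shift each letter +11.
Applying it to ham: reverse → mah; then shift: m+11=x, a+11=l, h+11=s.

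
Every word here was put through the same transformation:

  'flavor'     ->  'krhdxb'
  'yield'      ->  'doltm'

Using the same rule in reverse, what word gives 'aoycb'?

The shift increases by 1 at each position, starting from +5: 5, 6, 7, ….
Reversing it on aoycb: a−5=v, o−6=i, y−7=r, c−8=u, b−9=s.

virus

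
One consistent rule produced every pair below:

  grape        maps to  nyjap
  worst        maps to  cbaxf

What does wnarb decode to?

siren

The output letters match the input read backwards, each shifted +9: grape reversed is eparg. The word is reversed, then every letter is shifted forward by 9.
Decoding wnarb: shift back: w−9=n, n−9=e, a−9=r, r−9=i, b−9=s → neris; then reverse → siren.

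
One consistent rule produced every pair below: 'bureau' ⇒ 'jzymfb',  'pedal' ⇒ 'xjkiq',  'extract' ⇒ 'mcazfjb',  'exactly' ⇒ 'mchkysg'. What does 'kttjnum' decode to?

combine

Shifts by position in bureau: pos 0: b→j (+8), pos 1: u→z (+5), pos 2: r→y (+7), pos 3: e→m (+8), pos 4: a→f (+5), pos 5: u→b (+7) — repeating every 3. It's a Vigenère-style cipher with numeric key [8,5,7]: position i shifts by key[i mod 3].
Undoing it on kttjnum: k−8=c, t−5=o, t−7=m, j−8=b, n−5=i, u−7=n, m−8=e.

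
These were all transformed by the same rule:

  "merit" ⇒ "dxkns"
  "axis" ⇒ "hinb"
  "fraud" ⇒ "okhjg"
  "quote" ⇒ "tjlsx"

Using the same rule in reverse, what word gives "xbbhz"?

m(12)→d(3) and e(4)→x(23) fit y≡17x+7 (mod 26); the inverse of 17 mod 26 is 23. This is an affine cipher: with a=0,…,z=25, each position x becomes (17x+7) mod 26.
Decoding xbbhz: x(23)→23·(23−7)≡4=e; b(1)→23·(1−7)≡18=s; b(1)→23·(1−7)≡18=s; h(7)→23·(7−7)≡0=a; z(25)→23·(25−7)≡24=y (all mod 26).

essay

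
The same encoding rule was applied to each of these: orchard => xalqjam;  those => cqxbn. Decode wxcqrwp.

Compare letters: o→x is +9, r→a is +9, c→l is +9 — a constant shift. This is a Caesar cipher with shift 9.
Undoing it on wxcqrwp: w−9=n, x−9=o, c−9=t, q−9=h, r−9=i, w−9=n, p−9=g.

nothing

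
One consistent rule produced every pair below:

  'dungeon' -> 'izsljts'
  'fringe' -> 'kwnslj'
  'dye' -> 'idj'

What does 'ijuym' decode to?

Every letter moves 5 places later in the alphabet, wrapping around z→a.
Decoding ijuym: i−5=d, j−5=e, u−5=p, y−5=t, m−5=h.

depth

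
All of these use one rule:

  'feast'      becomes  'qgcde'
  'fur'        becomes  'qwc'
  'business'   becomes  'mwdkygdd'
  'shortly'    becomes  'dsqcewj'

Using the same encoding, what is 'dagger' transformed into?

ocrrgc

The shift depends on letter class: consonant f→q is +11, but vowel e→g is +2. Vowels shift forward by 2 and consonants shift forward by 11.
On dagger: d(cons)+11=o, a(vowel)+2=c, g(cons)+11=r, g(cons)+11=r, e(vowel)+2=g, r(cons)+11=c.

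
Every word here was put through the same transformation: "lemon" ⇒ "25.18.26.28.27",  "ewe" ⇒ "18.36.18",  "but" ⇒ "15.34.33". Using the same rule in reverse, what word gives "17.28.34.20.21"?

l is letter #12 and maps to 25: an offset of 13. Each letter is replaced by its alphabet position (a=1..z=26) + 13.
Decoding 17.28.34.20.21: 17→(17−13)÷1=4=d, 28→(28−13)÷1=15=o, 34→(34−13)÷1=21=u, 20→(20−13)÷1=7=g, 21→(21−13)÷1=8=h.

dough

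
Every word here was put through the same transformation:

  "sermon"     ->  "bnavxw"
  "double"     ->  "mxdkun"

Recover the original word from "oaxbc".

frost

Each letter is shifted forward by 9 in the alphabet (a Caesar shift of +9).
Decoding oaxbc: o−9=f, a−9=r, x−9=o, b−9=s, c−9=t.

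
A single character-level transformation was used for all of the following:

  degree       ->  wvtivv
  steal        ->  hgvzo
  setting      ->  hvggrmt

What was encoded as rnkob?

Each pair mirrors across the alphabet (d↔w, e↔v, g↔t): positions sum to 25. Each letter is replaced by its mirror in the alphabet: a↔z, b↔y, c↔x, and so on (the Atbash cipher).
Decoding rnkob: r↔i, n↔m, k↔p, o↔l, b↔y.

imply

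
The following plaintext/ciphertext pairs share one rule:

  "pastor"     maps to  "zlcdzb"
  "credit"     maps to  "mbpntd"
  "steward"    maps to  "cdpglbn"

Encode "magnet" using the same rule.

wlqxpd

Vowels shift forward by 11 and consonants shift forward by 10.
For magnet: m(cons)+10=w, a(vowel)+11=l, g(cons)+10=q, n(cons)+10=x, e(vowel)+11=p, t(cons)+10=d.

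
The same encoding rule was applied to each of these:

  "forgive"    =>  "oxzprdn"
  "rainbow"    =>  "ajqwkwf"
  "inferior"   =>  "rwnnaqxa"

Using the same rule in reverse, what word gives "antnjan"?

release

Shifts by position in forgive: pos 0: f→o (+9), pos 1: o→x (+9), pos 2: r→z (+8), pos 3: g→p (+9), pos 4: i→r (+9), pos 5: v→d (+8) — repeating every 3. It's a Vigenère-style cipher with numeric key [9,9,8]: position i shifts by key[i mod 3].
Undoing it on antnjan: a−9=r, n−9=e, t−8=l, n−9=e, j−9=a, a−8=s, n−9=e.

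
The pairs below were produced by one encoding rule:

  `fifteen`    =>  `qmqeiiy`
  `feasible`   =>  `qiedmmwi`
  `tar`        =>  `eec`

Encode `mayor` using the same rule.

The shift depends on letter class: consonant f→q is +11, but vowel i→m is +4. Vowels shift forward by 4 and consonants shift forward by 11.
Applying it to mayor: m(cons)+11=x, a(vowel)+4=e, y(cons)+11=j, o(vowel)+4=s, r(cons)+11=c.

xejsc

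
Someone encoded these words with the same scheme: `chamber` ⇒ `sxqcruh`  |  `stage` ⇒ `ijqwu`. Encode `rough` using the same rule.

hekwx

Compare letters: c→s is +16, h→x is +16, a→q is +16 — a constant shift. Every letter moves 16 places later in the alphabet, wrapping around z→a.
For rough: r+16=h, o+16=e, u+16=k, g+16=w, h+16=x.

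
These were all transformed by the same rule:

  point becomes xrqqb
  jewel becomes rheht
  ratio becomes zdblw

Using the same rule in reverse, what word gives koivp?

Shifts by position in point: pos 0: p→x (+8), pos 1: o→r (+3), pos 2: i→q (+8), pos 3: n→q (+3) — repeating every 2. The shifts repeat in a cycle of length 2: positions 0,1,… shift by +8, +3, then the pattern repeats.
Undoing it on koivp: k−8=c, o−3=l, i−8=a, v−3=s, p−8=h.

clash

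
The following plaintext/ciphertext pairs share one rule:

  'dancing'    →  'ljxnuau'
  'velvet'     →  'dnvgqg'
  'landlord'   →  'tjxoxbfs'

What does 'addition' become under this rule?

Letter i (0-indexed) is shifted by i+8, so successive shifts are 8, 9, 10, ….
On addition: a+8=i, d+9=m, d+10=n, i+11=t, t+12=f, i+13=v, o+14=c, n+15=c.

imntfvcc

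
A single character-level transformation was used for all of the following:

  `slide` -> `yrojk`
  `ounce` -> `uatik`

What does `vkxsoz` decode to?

permit

Compare letters: s→y is +6, l→r is +6, i→o is +6 — a constant shift. Each letter is shifted forward by 6 in the alphabet (a Caesar shift of +6).
Decoding vkxsoz: v−6=p, k−6=e, x−6=r, s−6=m, o−6=i, z−6=t.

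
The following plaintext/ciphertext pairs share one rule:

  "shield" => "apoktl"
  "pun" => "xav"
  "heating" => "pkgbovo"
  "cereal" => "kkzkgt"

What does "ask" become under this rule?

The shift depends on letter class: consonant s→a is +8, but vowel i→o is +6. The rule splits by letter class: vowels +6, consonants +8.
For ask: a(vowel)+6=g, s(cons)+8=a, k(cons)+8=s.

gas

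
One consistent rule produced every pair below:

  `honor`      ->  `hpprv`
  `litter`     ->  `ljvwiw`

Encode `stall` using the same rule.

The shift increases by 1 at each position, starting from +0: 0, 1, 2, ….
On stall: s+0=s, t+1=u, a+2=c, l+3=o, l+4=p.

sucop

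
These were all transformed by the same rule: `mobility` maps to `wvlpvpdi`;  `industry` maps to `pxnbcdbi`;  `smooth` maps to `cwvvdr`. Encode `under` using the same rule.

Vowels shift forward by 7 and consonants shift forward by 10.
Applying it to under: u(vowel)+7=b, n(cons)+10=x, d(cons)+10=n, e(vowel)+7=l, r(cons)+10=b.

bxnlb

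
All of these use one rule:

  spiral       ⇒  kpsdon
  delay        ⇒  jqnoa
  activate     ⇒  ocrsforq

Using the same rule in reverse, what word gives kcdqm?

screw

s(18)→k(10) and p(15)→p(15) fit y≡7x+14 (mod 26); the inverse of 7 mod 26 is 15. Treating letters as 0–25, the rule is x ↦ 7x + 14 (mod 26).
Decoding kcdqm: k(10)→15·(10−14)≡18=s; c(2)→15·(2−14)≡2=c; d(3)→15·(3−14)≡17=r; q(16)→15·(16−14)≡4=e; m(12)→15·(12−14)≡22=w (all mod 26).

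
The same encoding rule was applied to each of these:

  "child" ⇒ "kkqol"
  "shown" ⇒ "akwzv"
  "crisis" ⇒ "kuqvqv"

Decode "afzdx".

Shifts by position in child: pos 0: c→k (+8), pos 1: h→k (+3), pos 2: i→q (+8), pos 3: l→o (+3) — repeating every 2. It's a Vigenère-style cipher with numeric key [8,3]: position i shifts by key[i mod 2].
Decoding afzdx: a−8=s, f−3=c, z−8=r, d−3=a, x−8=p.

scrap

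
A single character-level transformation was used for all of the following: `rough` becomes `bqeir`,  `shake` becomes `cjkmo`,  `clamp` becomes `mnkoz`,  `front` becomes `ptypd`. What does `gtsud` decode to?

wrist

A repeating key of period 2 is used — shifts +10, +2 over and over.
Reversing it on gtsud: g−10=w, t−2=r, s−10=i, u−2=s, d−10=t.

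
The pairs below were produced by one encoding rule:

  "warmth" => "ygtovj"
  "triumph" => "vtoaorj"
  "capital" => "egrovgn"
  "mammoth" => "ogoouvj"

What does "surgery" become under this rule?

uatikta

The shift depends on letter class: consonant w→y is +2, but vowel a→g is +6. The rule splits by letter class: vowels +6, consonants +2.
Applying it to surgery: s(cons)+2=u, u(vowel)+6=a, r(cons)+2=t, g(cons)+2=i, e(vowel)+6=k, r(cons)+2=t, y(cons)+2=a.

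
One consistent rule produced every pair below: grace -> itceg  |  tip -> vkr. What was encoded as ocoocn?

mammal

Every letter moves 2 places later in the alphabet, wrapping around z→a.
Reversing it on ocoocn: o−2=m, c−2=a, o−2=m, o−2=m, c−2=a, n−2=l.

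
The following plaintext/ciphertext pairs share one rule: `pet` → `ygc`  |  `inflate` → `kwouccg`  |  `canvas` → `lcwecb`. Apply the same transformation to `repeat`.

agygcc

The shift depends on letter class: consonant p→y is +9, but vowel e→g is +2. Two shifts are in play — +2 for a/e/i/o/u, +9 for every other letter.
For repeat: r(cons)+9=a, e(vowel)+2=g, p(cons)+9=y, e(vowel)+2=g, a(vowel)+2=c, t(cons)+9=c.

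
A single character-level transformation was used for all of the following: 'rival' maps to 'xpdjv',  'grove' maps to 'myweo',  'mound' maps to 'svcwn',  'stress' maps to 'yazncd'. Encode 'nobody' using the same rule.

In rival: r→x is +6, i→p is +7, v→d is +8, a→j is +9 — the shift increases by 1 each position. The shift increases by 1 at each position, starting from +6: 6, 7, 8, ….
For nobody: n+6=t, o+7=v, b+8=j, o+9=x, d+10=n, y+11=j.

tvjxnj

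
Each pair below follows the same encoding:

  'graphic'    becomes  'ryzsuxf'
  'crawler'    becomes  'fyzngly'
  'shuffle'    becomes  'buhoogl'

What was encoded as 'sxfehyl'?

picture

This is an affine cipher: with a=0,…,z=25, each position x becomes (3x+25) mod 26.
Undoing it on sxfehyl: s(18)→9·(18−25)≡15=p; x(23)→9·(23−25)≡8=i; f(5)→9·(5−25)≡2=c; e(4)→9·(4−25)≡19=t; h(7)→9·(7−25)≡20=u; y(24)→9·(24−25)≡17=r; l(11)→9·(11−25)≡4=e (all mod 26).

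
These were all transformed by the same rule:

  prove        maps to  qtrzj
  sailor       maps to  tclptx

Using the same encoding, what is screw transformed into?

In prove: p→q is +1, r→t is +2, o→r is +3, v→z is +4 — the shift increases by 1 each position. Letter i (0-indexed) is shifted by i+1, so successive shifts are 1, 2, 3, ….
On screw: s+1=t, c+2=e, r+3=u, e+4=i, w+5=b.

teuib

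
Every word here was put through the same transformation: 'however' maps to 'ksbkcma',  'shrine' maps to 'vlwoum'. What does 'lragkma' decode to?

In however: h→k is +3, o→s is +4, w→b is +5, e→k is +6 — the shift increases by 1 each position. Each letter shifts forward by (position + 3), i.e. 3, 4, 5, … — the shift grows by one for each successive letter.
Undoing it on lragkma: l−3=i, r−4=n, a−5=v, g−6=a, k−7=d, m−8=e, a−9=r.

invader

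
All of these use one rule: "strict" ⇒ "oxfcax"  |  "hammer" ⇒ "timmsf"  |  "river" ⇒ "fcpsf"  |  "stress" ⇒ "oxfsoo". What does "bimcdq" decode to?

s(18)→o(14) and t(19)→x(23) fit y≡9x+8 (mod 26); the inverse of 9 mod 26 is 3. Treating letters as 0–25, the rule is x ↦ 9x + 8 (mod 26).
Reversing it on bimcdq: b(1)→3·(1−8)≡5=f; i(8)→3·(8−8)≡0=a; m(12)→3·(12−8)≡12=m; c(2)→3·(2−8)≡8=i; d(3)→3·(3−8)≡11=l; q(16)→3·(16−8)≡24=y (all mod 26).

family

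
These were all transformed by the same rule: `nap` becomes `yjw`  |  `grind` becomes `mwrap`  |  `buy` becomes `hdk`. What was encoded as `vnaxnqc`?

theorem

The output letters match the input read backwards, each shifted +9: nap reversed is pan. Read the word backwards and shift each letter +9.
Undoing it on vnaxnqc: shift back: v−9=m, n−9=e, a−9=r, x−9=o, n−9=e, q−9=h, c−9=t → meroeht; then reverse → theorem.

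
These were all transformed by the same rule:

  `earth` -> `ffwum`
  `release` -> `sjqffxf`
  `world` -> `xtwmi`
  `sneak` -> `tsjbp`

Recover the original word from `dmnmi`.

child

Shifts by position in earth: pos 0: e→f (+1), pos 1: a→f (+5), pos 2: r→w (+5), pos 3: t→u (+1), pos 4: h→m (+5) — repeating every 3. It's a Vigenère-style cipher with numeric key [1,5,5]: position i shifts by key[i mod 3].
Reversing it on dmnmi: d−1=c, m−5=h, n−5=i, m−1=l, i−5=d.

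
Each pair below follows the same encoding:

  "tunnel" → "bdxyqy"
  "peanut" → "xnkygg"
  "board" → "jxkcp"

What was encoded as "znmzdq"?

record

In tunnel: t→b is +8, u→d is +9, n→x is +10, n→y is +11 — the shift increases by 1 each position. Each letter shifts forward by (position + 8), i.e. 8, 9, 10, … — the shift grows by one for each successive letter.
Decoding znmzdq: z−8=r, n−9=e, m−10=c, z−11=o, d−12=r, q−13=d.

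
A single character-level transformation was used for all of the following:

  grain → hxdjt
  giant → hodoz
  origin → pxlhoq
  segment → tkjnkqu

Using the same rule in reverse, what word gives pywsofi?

Shifts by position in grain: pos 0: g→h (+1), pos 1: r→x (+6), pos 2: a→d (+3), pos 3: i→j (+1), pos 4: n→t (+6) — repeating every 3. It's a Vigenère-style cipher with numeric key [1,6,3]: position i shifts by key[i mod 3].
Decoding pywsofi: p−1=o, y−6=s, w−3=t, s−1=r, o−6=i, f−3=c, i−1=h.

ostrich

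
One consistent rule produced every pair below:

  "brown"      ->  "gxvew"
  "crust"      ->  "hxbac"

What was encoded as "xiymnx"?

In brown: b→g is +5, r→x is +6, o→v is +7, w→e is +8 — the shift increases by 1 each position. Each letter shifts forward by (position + 5), i.e. 5, 6, 7, … — the shift grows by one for each successive letter.
Reversing it on xiymnx: x−5=s, i−6=c, y−7=r, m−8=e, n−9=e, x−10=n.

screen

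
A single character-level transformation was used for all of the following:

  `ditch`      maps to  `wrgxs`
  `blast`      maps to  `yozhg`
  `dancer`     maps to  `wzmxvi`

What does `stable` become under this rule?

hgzyov

Each pair mirrors across the alphabet (d↔w, i↔r, t↔g): positions sum to 25. Letters are reflected about the middle of the alphabet (position → 25−position): Atbash.
On stable: s↔h, t↔g, a↔z, b↔y, l↔o, e↔v.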